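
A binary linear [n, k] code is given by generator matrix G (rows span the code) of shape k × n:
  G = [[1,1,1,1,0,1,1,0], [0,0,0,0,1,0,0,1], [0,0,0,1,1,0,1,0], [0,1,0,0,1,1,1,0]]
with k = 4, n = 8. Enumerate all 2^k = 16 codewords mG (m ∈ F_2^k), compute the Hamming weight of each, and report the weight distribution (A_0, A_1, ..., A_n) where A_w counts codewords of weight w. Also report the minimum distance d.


Weight distribution: A_0 = 1, A_2 = 1, A_3 = 4, A_4 = 4, A_5 = 4, A_6 = 1, A_8 = 1. Minimum distance d = 2.

Enumerate all 2^4 = 16 messages m ∈ F_2^4.
For each, compute codeword c = mG in F_2^8, then tally its weight.
  m = 0000 → c = 00000000, weight = 0.
  m = 1000 → c = 11110110, weight = 6.
  m = 0100 → c = 00001001, weight = 2.
  m = 1100 → c = 11111111, weight = 8.
  m = 0010 → c = 00011010, weight = 3.
  m = 1010 → c = 11101100, weight = 5.
  m = 0110 → c = 00010011, weight = 3.
  m = 1110 → c = 11100101, weight = 5.
  m = 0001 → c = 01001110, weight = 4.
  m = 1001 → c = 10111000, weight = 4.
  m = 0101 → c = 01000111, weight = 4.
  m = 1101 → c = 10110001, weight = 4.
  m = 0011 → c = 01010100, weight = 3.
  m = 1011 → c = 10100010, weight = 3.
  m = 0111 → c = 01011101, weight = 5.
  m = 1111 → c = 10101011, weight = 5.
Tally weights:
  weight 0: 1 codewords.
  weight 2: 1 codewords.
  weight 3: 4 codewords.
  weight 4: 4 codewords.
  weight 5: 4 codewords.
  weight 6: 1 codewords.
  weight 8: 1 codewords.
Minimum distance d = smallest w > 0 with A_w > 0 = 2.
Sanity: Σ A_w = 16 = 2^4 = 16 ✓.


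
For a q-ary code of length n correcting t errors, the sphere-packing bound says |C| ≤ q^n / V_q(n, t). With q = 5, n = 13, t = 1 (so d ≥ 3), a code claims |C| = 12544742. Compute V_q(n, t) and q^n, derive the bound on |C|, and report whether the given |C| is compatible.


V_q(n, t) = 53, q^n = 1220703125, Hamming bound = 23032134, |C| = 12544742 ≤ bound (satisfied).

Step 1: Compute V_q(n, t) = Σ_{j=0}^1 C(n, j) (q−1)^j.
  j = 0: C(13,0)·(4)^0 = 1·1 = 1.
  j = 1: C(13,1)·(4)^1 = 13·4 = 52.
  V_q(n, t) = 1 + 52 = 53.
Step 2: q^n = 5^13 = 1220703125.
Step 3: Hamming bound ⌊q^n / V_q(n,t)⌋ = ⌊1220703125/53⌋ = 23032134.
Step 4: Compare |C| = 12544742 to 23032134: satisfied.
The claimed |C| lies below the Hamming bound.


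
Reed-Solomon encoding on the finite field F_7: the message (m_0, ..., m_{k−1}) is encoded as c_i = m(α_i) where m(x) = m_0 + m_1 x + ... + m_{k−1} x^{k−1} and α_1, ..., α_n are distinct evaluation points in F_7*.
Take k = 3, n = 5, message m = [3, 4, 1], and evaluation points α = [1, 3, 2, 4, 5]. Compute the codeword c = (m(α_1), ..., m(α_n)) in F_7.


c = [1, 3, 1, 0, 6]

Message polynomial: m(x) = 3 + 4·x + 1·x^2 (mod 7).
For each evaluation point α_i, compute m(α_i) mod 7:
  α_1 = 1: Horner steps 1 → 5 → 1, so m(1) = 1.
  α_2 = 3: Horner steps 1 → 0 → 3, so m(3) = 3.
  α_3 = 2: Horner steps 1 → 6 → 1, so m(2) = 1.
  α_4 = 4: Horner steps 1 → 1 → 0, so m(4) = 0.
  α_5 = 5: Horner steps 1 → 2 → 6, so m(5) = 6.
Codeword c = [1, 3, 1, 0, 6] ∈ F_7^5.


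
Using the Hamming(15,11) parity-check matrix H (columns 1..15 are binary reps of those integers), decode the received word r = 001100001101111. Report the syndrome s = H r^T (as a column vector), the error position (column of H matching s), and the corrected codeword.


s = (0, 1, 0, 0)^T, error position = 4, corrected codeword c = 001000001101111

Compute s = H r^T mod 2 one row at a time:
  s_1 = 0 + 1 + 1 + 0 + 1 + 1 + 1 + 1 = 6 ≡ 0 (mod 2).
  s_2 = 1 + 0 + 0 + 0 + 1 + 1 + 1 + 1 = 5 ≡ 1 (mod 2).
  s_3 = 0 + 1 + 0 + 0 + 1 + 0 + 1 + 1 = 4 ≡ 0 (mod 2).
  s_4 = 0 + 1 + 0 + 0 + 1 + 0 + 1 + 1 = 4 ≡ 0 (mod 2).
s = (0, 1, 0, 0)^T — this equals column 4 of H (binary 0100), so error is at position 4.
Correct: flip bit 4 of r = 001100001101111 to get c = 001000001101111.


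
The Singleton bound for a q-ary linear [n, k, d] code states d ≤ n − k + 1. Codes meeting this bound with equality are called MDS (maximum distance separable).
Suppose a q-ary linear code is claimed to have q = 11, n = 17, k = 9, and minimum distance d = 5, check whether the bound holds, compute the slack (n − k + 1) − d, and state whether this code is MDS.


Singleton RHS = n − k + 1 = 9, slack = 4, bound satisfied, not MDS.

Singleton bound: d ≤ n − k + 1.
Here n = 17, k = 9, so n − k + 1 = 9.
Given d = 5, check d ≤ 9: YES.
Slack = (n − k + 1) − d = 4.
The code is NOT MDS (slack = 4 > 0).
Description: the claimed parameters are [17, 9, 5]_11; such a code would be non-MDS.


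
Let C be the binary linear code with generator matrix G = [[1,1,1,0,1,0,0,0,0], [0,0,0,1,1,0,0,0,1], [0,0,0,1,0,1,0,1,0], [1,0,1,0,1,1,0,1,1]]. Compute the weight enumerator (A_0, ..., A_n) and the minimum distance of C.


Weight distribution: A_0 = 1, A_2 = 2, A_3 = 3, A_4 = 3, A_5 = 4, A_6 = 2, A_7 = 1. Minimum distance d = 2.

Enumerate all 2^4 = 16 messages m ∈ F_2^4.
For each, compute codeword c = mG in F_2^9, then tally its weight.
  m = 0000 → c = 000000000, weight = 0.
  m = 1000 → c = 111010000, weight = 4.
  m = 0100 → c = 000110001, weight = 3.
  m = 1100 → c = 111100001, weight = 5.
  m = 0010 → c = 000101010, weight = 3.
  m = 1010 → c = 111111010, weight = 7.
  m = 0110 → c = 000011011, weight = 4.
  m = 1110 → c = 111001011, weight = 6.
  m = 0001 → c = 101011011, weight = 6.
  m = 1001 → c = 010001011, weight = 4.
  m = 0101 → c = 101101010, weight = 5.
  m = 1101 → c = 010111010, weight = 5.
  m = 0011 → c = 101110001, weight = 5.
  m = 1011 → c = 010100001, weight = 3.
  m = 0111 → c = 101000000, weight = 2.
  m = 1111 → c = 010010000, weight = 2.
Tally weights:
  weight 0: 1 codewords.
  weight 2: 2 codewords.
  weight 3: 3 codewords.
  weight 4: 3 codewords.
  weight 5: 4 codewords.
  weight 6: 2 codewords.
  weight 7: 1 codewords.
Minimum distance d = smallest w > 0 with A_w > 0 = 2.
Sanity: Σ A_w = 16 = 2^4 = 16 ✓.


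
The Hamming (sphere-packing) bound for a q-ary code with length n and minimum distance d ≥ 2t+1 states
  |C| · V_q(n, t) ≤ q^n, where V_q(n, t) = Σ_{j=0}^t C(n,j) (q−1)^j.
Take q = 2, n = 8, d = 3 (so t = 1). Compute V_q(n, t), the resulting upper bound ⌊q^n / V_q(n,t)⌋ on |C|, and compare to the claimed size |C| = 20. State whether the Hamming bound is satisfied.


V_q(n, t) = 9, q^n = 256, Hamming bound = 28, |C| = 20 ≤ bound (satisfied).

Step 1: Compute V_q(n, t) = Σ_{j=0}^1 C(n, j) (q−1)^j.
  j = 0: C(8,0)·(1)^0 = 1·1 = 1.
  j = 1: C(8,1)·(1)^1 = 8·1 = 8.
  V_q(n, t) = 1 + 8 = 9.
Step 2: q^n = 2^8 = 256.
Step 3: Hamming bound ⌊q^n / V_q(n,t)⌋ = ⌊256/9⌋ = 28.
Step 4: Compare |C| = 20 to 28: satisfied.
The claimed |C| lies below the Hamming bound.


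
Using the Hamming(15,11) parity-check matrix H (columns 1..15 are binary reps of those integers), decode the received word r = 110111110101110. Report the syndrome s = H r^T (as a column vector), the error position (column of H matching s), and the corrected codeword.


s = (1, 1, 1, 0)^T, error position = 14, corrected codeword c = 110111110101100

Compute s = H r^T mod 2 one row at a time:
  s_1 = 1 + 0 + 1 + 0 + 1 + 1 + 1 + 0 = 5 ≡ 1 (mod 2).
  s_2 = 1 + 1 + 1 + 1 + 1 + 1 + 1 + 0 = 7 ≡ 1 (mod 2).
  s_3 = 1 + 0 + 1 + 1 + 1 + 0 + 1 + 0 = 5 ≡ 1 (mod 2).
  s_4 = 1 + 0 + 1 + 1 + 0 + 0 + 1 + 0 = 4 ≡ 0 (mod 2).
s = (1, 1, 1, 0)^T — this equals column 14 of H (binary 1110), so error is at position 14.
Correct: flip bit 14 of r = 110111110101110 to get c = 110111110101100.


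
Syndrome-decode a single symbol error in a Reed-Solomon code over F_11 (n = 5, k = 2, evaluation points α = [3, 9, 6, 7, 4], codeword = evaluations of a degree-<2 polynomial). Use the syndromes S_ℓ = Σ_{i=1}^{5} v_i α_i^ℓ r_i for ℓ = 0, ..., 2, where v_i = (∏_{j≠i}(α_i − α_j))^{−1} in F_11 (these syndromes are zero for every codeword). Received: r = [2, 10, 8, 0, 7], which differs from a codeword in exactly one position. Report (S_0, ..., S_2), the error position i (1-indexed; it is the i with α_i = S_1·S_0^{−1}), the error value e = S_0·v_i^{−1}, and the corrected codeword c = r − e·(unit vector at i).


S = (5, 8, 4), error at position 3, error magnitude e = 2, c = [2, 10, 6, 0, 7].

Step 1: column multipliers v_i = (∏_{j≠i}(α_i − α_j))^{−1} mod 11.
  i = 1 (α = 3): (3−9)(3−6)(3−7)(3−4) = (−6)·(−3)·(−4)·(−1) = 72 ≡ 6, so v_1 = 6^{−1} = 2 (mod 11).
  i = 2 (α = 9): (9−3)(9−6)(9−7)(9−4) = 6·3·2·5 = 180 ≡ 4, so v_2 = 4^{−1} = 3 (mod 11).
  i = 3 (α = 6): (6−3)(6−9)(6−7)(6−4) = 3·(−3)·(−1)·2 = 18 ≡ 7, so v_3 = 7^{−1} = 8 (mod 11).
  i = 4 (α = 7): (7−3)(7−9)(7−6)(7−4) = 4·(−2)·1·3 = −24 ≡ 9, so v_4 = 9^{−1} = 5 (mod 11).
  i = 5 (α = 4): (4−3)(4−9)(4−6)(4−7) = 1·(−5)·(−2)·(−3) = −30 ≡ 3, so v_5 = 3^{−1} = 4 (mod 11).
  v = [2, 3, 8, 5, 4].
Step 2: syndromes of r = [2, 10, 8, 0, 7] (all sums mod 11).
  S_0 = Σ v_i r_i = 2·2 + 3·10 + 8·8 + 5·0 + 4·7 = 126 ≡ 5.
  S_1 = Σ v_i α_i r_i = 2·3·2 + 3·9·10 + 8·6·8 + 5·7·0 + 4·4·7 = 778 ≡ 8.
  α_i^2 mod 11 = [9, 4, 3, 5, 5].
  S_2 = Σ v_i α_i^2 r_i = 2·9·2 + 3·4·10 + 8·3·8 + 5·5·0 + 4·5·7 = 488 ≡ 4.
  S = (5, 8, 4) ≠ 0, so r is not a codeword (an error is present).
Step 3: locate the error. For a single error e at position i, S_ℓ = v_i·e·α_i^ℓ, so α_err = S_1/S_0.
  S_0^{−1} = 5^{−1} = 9 (mod 11), so α_err = 8·9 = 72 ≡ 6 = α_3. Error position i = 3.
  Consistency check: S_2/S_1 = 4·7 = 28 ≡ 6 = α_err ✓ (single-error assumption holds).
Step 4: error magnitude e = S_0/v_3 = S_0·∏_{j≠3}(α_3 − α_j) = 5·7 = 35 ≡ 2 (mod 11).
Step 5: correct position 3: c_3 = r_3 − e = 8 − 2 ≡ 6 (mod 11). Hence c = [2, 10, 6, 0, 7].
  Check: interpolating c through the α_i gives m(x) = 9 + 5·x (degree < 2) with m(α_i) = c_i for every i, so c is indeed a codeword.


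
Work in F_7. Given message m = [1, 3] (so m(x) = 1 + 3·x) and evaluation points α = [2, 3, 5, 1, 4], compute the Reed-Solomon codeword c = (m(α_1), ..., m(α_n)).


c = [0, 3, 2, 4, 6]

Message polynomial: m(x) = 1 + 3·x (mod 7).
For each evaluation point α_i, compute m(α_i) mod 7:
  α_1 = 2: Horner steps 3 → 0, so m(2) = 0.
  α_2 = 3: Horner steps 3 → 3, so m(3) = 3.
  α_3 = 5: Horner steps 3 → 2, so m(5) = 2.
  α_4 = 1: Horner steps 3 → 4, so m(1) = 4.
  α_5 = 4: Horner steps 3 → 6, so m(4) = 6.
Codeword c = [0, 3, 2, 4, 6] ∈ F_7^5.


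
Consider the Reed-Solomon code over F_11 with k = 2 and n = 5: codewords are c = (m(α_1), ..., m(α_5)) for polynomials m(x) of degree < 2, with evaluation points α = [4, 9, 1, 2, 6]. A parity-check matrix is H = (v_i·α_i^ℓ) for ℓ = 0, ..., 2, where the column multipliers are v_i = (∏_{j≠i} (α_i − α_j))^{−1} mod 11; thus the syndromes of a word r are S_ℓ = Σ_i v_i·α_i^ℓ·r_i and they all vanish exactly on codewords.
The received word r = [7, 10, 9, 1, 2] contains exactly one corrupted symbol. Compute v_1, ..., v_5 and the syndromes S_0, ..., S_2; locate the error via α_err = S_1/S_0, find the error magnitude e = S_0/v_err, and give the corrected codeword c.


S = (8, 6, 10), error at position 2, error magnitude e = 10, c = [7, 0, 9, 1, 2].

Step 1: column multipliers v_i = (∏_{j≠i}(α_i − α_j))^{−1} mod 11.
  i = 1 (α = 4): (4−9)(4−1)(4−2)(4−6) = (−5)·3·2·(−2) = 60 ≡ 5, so v_1 = 5^{−1} = 9 (mod 11).
  i = 2 (α = 9): (9−4)(9−1)(9−2)(9−6) = 5·8·7·3 = 840 ≡ 4, so v_2 = 4^{−1} = 3 (mod 11).
  i = 3 (α = 1): (1−4)(1−9)(1−2)(1−6) = (−3)·(−8)·(−1)·(−5) = 120 ≡ 10, so v_3 = 10^{−1} = 10 (mod 11).
  i = 4 (α = 2): (2−4)(2−9)(2−1)(2−6) = (−2)·(−7)·1·(−4) = −56 ≡ 10, so v_4 = 10^{−1} = 10 (mod 11).
  i = 5 (α = 6): (6−4)(6−9)(6−1)(6−2) = 2·(−3)·5·4 = −120 ≡ 1, so v_5 = 1^{−1} = 1 (mod 11).
  v = [9, 3, 10, 10, 1].
Step 2: syndromes of r = [7, 10, 9, 1, 2] (all sums mod 11).
  S_0 = Σ v_i r_i = 9·7 + 3·10 + 10·9 + 10·1 + 1·2 = 195 ≡ 8.
  S_1 = Σ v_i α_i r_i = 9·4·7 + 3·9·10 + 10·1·9 + 10·2·1 + 1·6·2 = 644 ≡ 6.
  α_i^2 mod 11 = [5, 4, 1, 4, 3].
  S_2 = Σ v_i α_i^2 r_i = 9·5·7 + 3·4·10 + 10·1·9 + 10·4·1 + 1·3·2 = 571 ≡ 10.
  S = (8, 6, 10) ≠ 0, so r is not a codeword (an error is present).
Step 3: locate the error. For a single error e at position i, S_ℓ = v_i·e·α_i^ℓ, so α_err = S_1/S_0.
  S_0^{−1} = 8^{−1} = 7 (mod 11), so α_err = 6·7 = 42 ≡ 9 = α_2. Error position i = 2.
  Consistency check: S_2/S_1 = 10·2 = 20 ≡ 9 = α_err ✓ (single-error assumption holds).
Step 4: error magnitude e = S_0/v_2 = S_0·∏_{j≠2}(α_2 − α_j) = 8·4 = 32 ≡ 10 (mod 11).
Step 5: correct position 2: c_2 = r_2 − e = 10 − 10 ≡ 0 (mod 11). Hence c = [7, 0, 9, 1, 2].
  Check: interpolating c through the α_i gives m(x) = 6 + 3·x (degree < 2) with m(α_i) = c_i for every i, so c is indeed a codeword.


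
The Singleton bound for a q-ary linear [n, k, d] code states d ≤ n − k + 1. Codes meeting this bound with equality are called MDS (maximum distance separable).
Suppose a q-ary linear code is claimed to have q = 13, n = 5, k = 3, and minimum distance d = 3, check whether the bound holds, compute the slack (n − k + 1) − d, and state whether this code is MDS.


Singleton RHS = n − k + 1 = 3, slack = 0, bound satisfied, MDS.

Singleton bound: d ≤ n − k + 1.
Here n = 5, k = 3, so n − k + 1 = 3.
Given d = 3, check d ≤ 3: YES.
Slack = (n − k + 1) − d = 0.
The code is MDS (slack = 0).
Description: the claimed parameters are [5, 3, 3]_13; such a code would be MDS (meets Singleton bound).


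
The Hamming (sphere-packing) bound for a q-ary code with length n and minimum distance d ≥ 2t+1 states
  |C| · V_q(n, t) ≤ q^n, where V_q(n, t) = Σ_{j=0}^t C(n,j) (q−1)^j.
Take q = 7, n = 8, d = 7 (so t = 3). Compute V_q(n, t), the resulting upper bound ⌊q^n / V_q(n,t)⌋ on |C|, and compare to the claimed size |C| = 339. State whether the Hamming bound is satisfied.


V_q(n, t) = 13153, q^n = 5764801, Hamming bound = 438, |C| = 339 ≤ bound (satisfied).

Step 1: Compute V_q(n, t) = Σ_{j=0}^3 C(n, j) (q−1)^j.
  j = 0: C(8,0)·(6)^0 = 1·1 = 1.
  j = 1: C(8,1)·(6)^1 = 8·6 = 48.
  j = 2: C(8,2)·(6)^2 = 28·36 = 1008.
  j = 3: C(8,3)·(6)^3 = 56·216 = 12096.
  V_q(n, t) = 1 + 48 + 1008 + 12096 = 13153.
Step 2: q^n = 7^8 = 5764801.
Step 3: Hamming bound ⌊q^n / V_q(n,t)⌋ = ⌊5764801/13153⌋ = 438.
Step 4: Compare |C| = 339 to 438: satisfied.
The claimed |C| lies below the Hamming bound.


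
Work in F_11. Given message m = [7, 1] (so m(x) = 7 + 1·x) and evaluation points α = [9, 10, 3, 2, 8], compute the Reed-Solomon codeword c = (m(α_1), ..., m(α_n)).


c = [5, 6, 10, 9, 4]

Message polynomial: m(x) = 7 + 1·x (mod 11).
For each evaluation point α_i, compute m(α_i) mod 11:
  α_1 = 9: Horner steps 1 → 5, so m(9) = 5.
  α_2 = 10: Horner steps 1 → 6, so m(10) = 6.
  α_3 = 3: Horner steps 1 → 10, so m(3) = 10.
  α_4 = 2: Horner steps 1 → 9, so m(2) = 9.
  α_5 = 8: Horner steps 1 → 4, so m(8) = 4.
Codeword c = [5, 6, 10, 9, 4] ∈ F_11^5.


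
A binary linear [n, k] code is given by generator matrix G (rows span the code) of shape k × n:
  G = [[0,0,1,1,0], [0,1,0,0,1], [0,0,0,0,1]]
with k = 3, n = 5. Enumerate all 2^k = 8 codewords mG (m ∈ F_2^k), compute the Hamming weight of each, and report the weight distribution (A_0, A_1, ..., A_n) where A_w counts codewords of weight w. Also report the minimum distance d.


Weight distribution: A_0 = 1, A_1 = 2, A_2 = 2, A_3 = 2, A_4 = 1. Minimum distance d = 1.

Enumerate all 2^3 = 8 messages m ∈ F_2^3.
For each, compute codeword c = mG in F_2^5, then tally its weight.
  m = 000 → c = 00000, weight = 0.
  m = 100 → c = 00110, weight = 2.
  m = 010 → c = 01001, weight = 2.
  m = 110 → c = 01111, weight = 4.
  m = 001 → c = 00001, weight = 1.
  m = 101 → c = 00111, weight = 3.
  m = 011 → c = 01000, weight = 1.
  m = 111 → c = 01110, weight = 3.
Tally weights:
  weight 0: 1 codewords.
  weight 1: 2 codewords.
  weight 2: 2 codewords.
  weight 3: 2 codewords.
  weight 4: 1 codewords.
Minimum distance d = smallest w > 0 with A_w > 0 = 1.
Sanity: Σ A_w = 8 = 2^3 = 8 ✓.


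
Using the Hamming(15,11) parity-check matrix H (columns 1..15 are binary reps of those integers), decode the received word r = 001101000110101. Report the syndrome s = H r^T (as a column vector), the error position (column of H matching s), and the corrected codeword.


s = (0, 0, 1, 0)^T, error position = 2, corrected codeword c = 011101000110101

Compute s = H r^T mod 2 one row at a time:
  s_1 = 0 + 0 + 1 + 1 + 0 + 1 + 0 + 1 = 4 ≡ 0 (mod 2).
  s_2 = 1 + 0 + 1 + 0 + 0 + 1 + 0 + 1 = 4 ≡ 0 (mod 2).
  s_3 = 0 + 1 + 1 + 0 + 1 + 1 + 0 + 1 = 5 ≡ 1 (mod 2).
  s_4 = 0 + 1 + 0 + 0 + 0 + 1 + 1 + 1 = 4 ≡ 0 (mod 2).
s = (0, 0, 1, 0)^T — this equals column 2 of H (binary 0010), so error is at position 2.
Correct: flip bit 2 of r = 001101000110101 to get c = 011101000110101.


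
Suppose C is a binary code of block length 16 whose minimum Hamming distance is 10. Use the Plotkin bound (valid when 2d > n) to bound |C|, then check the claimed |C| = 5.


Plotkin bound M ≤ 4; given |C| = 5 > bound (violated).

Check applicability: 2d = 20, n = 16.
2d − n = 4 > 0, so Plotkin applies.
Compute d/(2d−n) = 10/4 ≈ 2.5000.
⌊d/(2d−n)⌋ = 2.
Plotkin bound: M ≤ 2·2 = 4.
Given |C| = 5, check: VIOLATED.
This |C| is above the Plotkin bound, so no binary code with n = 16, d = 10 and 5 codewords exists.


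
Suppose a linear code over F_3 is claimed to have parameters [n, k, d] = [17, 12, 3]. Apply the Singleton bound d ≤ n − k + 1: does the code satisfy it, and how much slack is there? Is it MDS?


Singleton RHS = n − k + 1 = 6, slack = 3, bound satisfied, not MDS.

Singleton bound: d ≤ n − k + 1.
Here n = 17, k = 12, so n − k + 1 = 6.
Given d = 3, check d ≤ 6: YES.
Slack = (n − k + 1) − d = 3.
The code is NOT MDS (slack = 3 > 0).
Description: the claimed parameters are [17, 12, 3]_3; such a code would be non-MDS.


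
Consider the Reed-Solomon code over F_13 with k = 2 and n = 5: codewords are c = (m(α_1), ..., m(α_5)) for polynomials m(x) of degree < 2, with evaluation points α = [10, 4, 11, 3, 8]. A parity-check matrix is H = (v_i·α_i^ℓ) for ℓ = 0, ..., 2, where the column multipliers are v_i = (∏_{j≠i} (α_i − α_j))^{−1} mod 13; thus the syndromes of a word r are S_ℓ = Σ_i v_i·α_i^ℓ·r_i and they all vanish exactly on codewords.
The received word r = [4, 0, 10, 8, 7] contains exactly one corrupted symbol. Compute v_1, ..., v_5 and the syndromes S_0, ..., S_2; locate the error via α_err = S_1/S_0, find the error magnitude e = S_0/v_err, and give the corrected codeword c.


S = (12, 2, 9), error at position 3, error magnitude e = 1, c = [4, 0, 9, 8, 7].

Step 1: column multipliers v_i = (∏_{j≠i}(α_i − α_j))^{−1} mod 13.
  i = 1 (α = 10): (10−4)(10−11)(10−3)(10−8) = 6·(−1)·7·2 = −84 ≡ 7, so v_1 = 7^{−1} = 2 (mod 13).
  i = 2 (α = 4): (4−10)(4−11)(4−3)(4−8) = (−6)·(−7)·1·(−4) = −168 ≡ 1, so v_2 = 1^{−1} = 1 (mod 13).
  i = 3 (α = 11): (11−10)(11−4)(11−3)(11−8) = 1·7·8·3 = 168 ≡ 12, so v_3 = 12^{−1} = 12 (mod 13).
  i = 4 (α = 3): (3−10)(3−4)(3−11)(3−8) = (−7)·(−1)·(−8)·(−5) = 280 ≡ 7, so v_4 = 7^{−1} = 2 (mod 13).
  i = 5 (α = 8): (8−10)(8−4)(8−11)(8−3) = (−2)·4·(−3)·5 = 120 ≡ 3, so v_5 = 3^{−1} = 9 (mod 13).
  v = [2, 1, 12, 2, 9].
Step 2: syndromes of r = [4, 0, 10, 8, 7] (all sums mod 13).
  S_0 = Σ v_i r_i = 2·4 + 1·0 + 12·10 + 2·8 + 9·7 = 207 ≡ 12.
  S_1 = Σ v_i α_i r_i = 2·10·4 + 1·4·0 + 12·11·10 + 2·3·8 + 9·8·7 = 1952 ≡ 2.
  α_i^2 mod 13 = [9, 3, 4, 9, 12].
  S_2 = Σ v_i α_i^2 r_i = 2·9·4 + 1·3·0 + 12·4·10 + 2·9·8 + 9·12·7 = 1452 ≡ 9.
  S = (12, 2, 9) ≠ 0, so r is not a codeword (an error is present).
Step 3: locate the error. For a single error e at position i, S_ℓ = v_i·e·α_i^ℓ, so α_err = S_1/S_0.
  S_0^{−1} = 12^{−1} = 12 (mod 13), so α_err = 2·12 = 24 ≡ 11 = α_3. Error position i = 3.
  Consistency check: S_2/S_1 = 9·7 = 63 ≡ 11 = α_err ✓ (single-error assumption holds).
Step 4: error magnitude e = S_0/v_3 = S_0·∏_{j≠3}(α_3 − α_j) = 12·12 = 144 ≡ 1 (mod 13).
Step 5: correct position 3: c_3 = r_3 − e = 10 − 1 ≡ 9 (mod 13). Hence c = [4, 0, 9, 8, 7].
  Check: interpolating c through the α_i gives m(x) = 6 + 5·x (degree < 2) with m(α_i) = c_i for every i, so c is indeed a codeword.


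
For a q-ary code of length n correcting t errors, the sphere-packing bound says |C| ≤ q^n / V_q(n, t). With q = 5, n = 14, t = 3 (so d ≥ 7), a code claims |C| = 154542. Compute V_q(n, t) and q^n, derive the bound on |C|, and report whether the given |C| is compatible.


V_q(n, t) = 24809, q^n = 6103515625, Hamming bound = 246020, |C| = 154542 ≤ bound (satisfied).

Step 1: Compute V_q(n, t) = Σ_{j=0}^3 C(n, j) (q−1)^j.
  j = 0: C(14,0)·(4)^0 = 1·1 = 1.
  j = 1: C(14,1)·(4)^1 = 14·4 = 56.
  j = 2: C(14,2)·(4)^2 = 91·16 = 1456.
  j = 3: C(14,3)·(4)^3 = 364·64 = 23296.
  V_q(n, t) = 1 + 56 + 1456 + 23296 = 24809.
Step 2: q^n = 5^14 = 6103515625.
Step 3: Hamming bound ⌊q^n / V_q(n,t)⌋ = ⌊6103515625/24809⌋ = 246020.
Step 4: Compare |C| = 154542 to 246020: satisfied.
The claimed |C| lies below the Hamming bound.


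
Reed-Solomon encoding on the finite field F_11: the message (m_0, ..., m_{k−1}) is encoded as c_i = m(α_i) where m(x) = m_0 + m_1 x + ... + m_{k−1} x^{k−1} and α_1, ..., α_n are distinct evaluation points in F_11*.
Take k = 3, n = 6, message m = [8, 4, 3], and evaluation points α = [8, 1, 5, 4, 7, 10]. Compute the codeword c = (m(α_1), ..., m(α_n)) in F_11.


c = [1, 4, 4, 6, 7, 7]

Message polynomial: m(x) = 8 + 4·x + 3·x^2 (mod 11).
For each evaluation point α_i, compute m(α_i) mod 11:
  α_1 = 8: Horner steps 3 → 6 → 1, so m(8) = 1.
  α_2 = 1: Horner steps 3 → 7 → 4, so m(1) = 4.
  α_3 = 5: Horner steps 3 → 8 → 4, so m(5) = 4.
  α_4 = 4: Horner steps 3 → 5 → 6, so m(4) = 6.
  α_5 = 7: Horner steps 3 → 3 → 7, so m(7) = 7.
  α_6 = 10: Horner steps 3 → 1 → 7, so m(10) = 7.
Codeword c = [1, 4, 4, 6, 7, 7] ∈ F_11^6.


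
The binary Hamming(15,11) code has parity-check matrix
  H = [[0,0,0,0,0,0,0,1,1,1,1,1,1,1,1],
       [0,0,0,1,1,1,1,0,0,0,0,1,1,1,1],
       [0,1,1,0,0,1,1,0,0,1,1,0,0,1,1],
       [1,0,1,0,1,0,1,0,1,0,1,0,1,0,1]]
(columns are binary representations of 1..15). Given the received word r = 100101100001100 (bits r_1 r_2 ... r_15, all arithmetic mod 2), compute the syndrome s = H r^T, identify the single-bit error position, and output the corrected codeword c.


s = (0, 1, 0, 1)^T, error position = 5, corrected codeword c = 100111100001100

Compute s = H r^T mod 2 one row at a time:
  s_1 = 0 + 0 + 0 + 0 + 1 + 1 + 0 + 0 = 2 ≡ 0 (mod 2).
  s_2 = 1 + 0 + 1 + 1 + 1 + 1 + 0 + 0 = 5 ≡ 1 (mod 2).
  s_3 = 0 + 0 + 1 + 1 + 0 + 0 + 0 + 0 = 2 ≡ 0 (mod 2).
  s_4 = 1 + 0 + 0 + 1 + 0 + 0 + 1 + 0 = 3 ≡ 1 (mod 2).
s = (0, 1, 0, 1)^T — this equals column 5 of H (binary 0101), so error is at position 5.
Correct: flip bit 5 of r = 100101100001100 to get c = 100111100001100.


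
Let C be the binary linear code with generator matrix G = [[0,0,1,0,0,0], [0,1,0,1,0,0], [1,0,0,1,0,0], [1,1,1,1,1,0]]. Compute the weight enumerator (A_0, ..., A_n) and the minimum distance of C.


Weight distribution: A_0 = 1, A_1 = 1, A_2 = 6, A_3 = 6, A_4 = 1, A_5 = 1. Minimum distance d = 1.

Enumerate all 2^4 = 16 messages m ∈ F_2^4.
For each, compute codeword c = mG in F_2^6, then tally its weight.
  m = 0000 → c = 000000, weight = 0.
  m = 1000 → c = 001000, weight = 1.
  m = 0100 → c = 010100, weight = 2.
  m = 1100 → c = 011100, weight = 3.
  m = 0010 → c = 100100, weight = 2.
  m = 1010 → c = 101100, weight = 3.
  m = 0110 → c = 110000, weight = 2.
  m = 1110 → c = 111000, weight = 3.
  m = 0001 → c = 111110, weight = 5.
  m = 1001 → c = 110110, weight = 4.
  m = 0101 → c = 101010, weight = 3.
  m = 1101 → c = 100010, weight = 2.
  m = 0011 → c = 011010, weight = 3.
  m = 1011 → c = 010010, weight = 2.
  m = 0111 → c = 001110, weight = 3.
  m = 1111 → c = 000110, weight = 2.
Tally weights:
  weight 0: 1 codewords.
  weight 1: 1 codewords.
  weight 2: 6 codewords.
  weight 3: 6 codewords.
  weight 4: 1 codewords.
  weight 5: 1 codewords.
Minimum distance d = smallest w > 0 with A_w > 0 = 1.
Sanity: Σ A_w = 16 = 2^4 = 16 ✓.


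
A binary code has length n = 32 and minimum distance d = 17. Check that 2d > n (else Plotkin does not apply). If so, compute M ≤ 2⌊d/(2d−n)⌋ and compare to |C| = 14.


Plotkin bound M ≤ 16; given |C| = 14 ≤ bound (satisfied).

Check applicability: 2d = 34, n = 32.
2d − n = 2 > 0, so Plotkin applies.
Compute d/(2d−n) = 17/2 ≈ 8.5000.
⌊d/(2d−n)⌋ = 8.
Plotkin bound: M ≤ 2·8 = 16.
Given |C| = 14, check: satisfied.
This |C| is below the Plotkin bound.


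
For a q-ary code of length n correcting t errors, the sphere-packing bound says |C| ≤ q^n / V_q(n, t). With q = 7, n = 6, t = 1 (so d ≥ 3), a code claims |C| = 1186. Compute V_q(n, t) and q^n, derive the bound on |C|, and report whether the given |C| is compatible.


V_q(n, t) = 37, q^n = 117649, Hamming bound = 3179, |C| = 1186 ≤ bound (satisfied).

Step 1: Compute V_q(n, t) = Σ_{j=0}^1 C(n, j) (q−1)^j.
  j = 0: C(6,0)·(6)^0 = 1·1 = 1.
  j = 1: C(6,1)·(6)^1 = 6·6 = 36.
  V_q(n, t) = 1 + 36 = 37.
Step 2: q^n = 7^6 = 117649.
Step 3: Hamming bound ⌊q^n / V_q(n,t)⌋ = ⌊117649/37⌋ = 3179.
Step 4: Compare |C| = 1186 to 3179: satisfied.
The claimed |C| lies below the Hamming bound.


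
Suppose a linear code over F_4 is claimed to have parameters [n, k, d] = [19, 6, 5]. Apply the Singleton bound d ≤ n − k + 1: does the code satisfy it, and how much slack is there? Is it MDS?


Singleton RHS = n − k + 1 = 14, slack = 9, bound satisfied, not MDS.

Singleton bound: d ≤ n − k + 1.
Here n = 19, k = 6, so n − k + 1 = 14.
Given d = 5, check d ≤ 14: YES.
Slack = (n − k + 1) − d = 9.
The code is NOT MDS (slack = 9 > 0).
Description: the claimed parameters are [19, 6, 5]_4; such a code would be non-MDS.


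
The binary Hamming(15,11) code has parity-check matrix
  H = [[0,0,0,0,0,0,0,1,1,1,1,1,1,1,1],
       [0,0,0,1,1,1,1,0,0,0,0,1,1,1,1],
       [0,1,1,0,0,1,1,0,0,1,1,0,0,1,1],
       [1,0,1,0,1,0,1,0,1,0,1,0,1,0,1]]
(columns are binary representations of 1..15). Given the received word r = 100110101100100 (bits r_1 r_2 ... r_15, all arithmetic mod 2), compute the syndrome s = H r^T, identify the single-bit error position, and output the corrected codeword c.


s = (1, 0, 0, 1)^T, error position = 9, corrected codeword c = 100110100100100

Compute s = H r^T mod 2 one row at a time:
  s_1 = 0 + 1 + 1 + 0 + 0 + 1 + 0 + 0 = 3 ≡ 1 (mod 2).
  s_2 = 1 + 1 + 0 + 1 + 0 + 1 + 0 + 0 = 4 ≡ 0 (mod 2).
  s_3 = 0 + 0 + 0 + 1 + 1 + 0 + 0 + 0 = 2 ≡ 0 (mod 2).
  s_4 = 1 + 0 + 1 + 1 + 1 + 0 + 1 + 0 = 5 ≡ 1 (mod 2).
s = (1, 0, 0, 1)^T — this equals column 9 of H (binary 1001), so error is at position 9.
Correct: flip bit 9 of r = 100110101100100 to get c = 100110100100100.


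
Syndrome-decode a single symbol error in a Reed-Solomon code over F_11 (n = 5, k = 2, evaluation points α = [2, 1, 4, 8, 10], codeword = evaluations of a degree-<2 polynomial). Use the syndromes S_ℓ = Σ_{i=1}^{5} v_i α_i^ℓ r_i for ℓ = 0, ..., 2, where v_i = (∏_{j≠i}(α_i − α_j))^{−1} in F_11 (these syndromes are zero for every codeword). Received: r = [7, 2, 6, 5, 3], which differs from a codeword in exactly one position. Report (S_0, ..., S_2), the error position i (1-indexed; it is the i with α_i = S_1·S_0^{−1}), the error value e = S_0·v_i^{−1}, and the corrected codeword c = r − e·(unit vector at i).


S = (9, 6, 4), error at position 4, error magnitude e = 1, c = [7, 2, 6, 4, 3].

Step 1: column multipliers v_i = (∏_{j≠i}(α_i − α_j))^{−1} mod 11.
  i = 1 (α = 2): (2−1)(2−4)(2−8)(2−10) = 1·(−2)·(−6)·(−8) = −96 ≡ 3, so v_1 = 3^{−1} = 4 (mod 11).
  i = 2 (α = 1): (1−2)(1−4)(1−8)(1−10) = (−1)·(−3)·(−7)·(−9) = 189 ≡ 2, so v_2 = 2^{−1} = 6 (mod 11).
  i = 3 (α = 4): (4−2)(4−1)(4−8)(4−10) = 2·3·(−4)·(−6) = 144 ≡ 1, so v_3 = 1^{−1} = 1 (mod 11).
  i = 4 (α = 8): (8−2)(8−1)(8−4)(8−10) = 6·7·4·(−2) = −336 ≡ 5, so v_4 = 5^{−1} = 9 (mod 11).
  i = 5 (α = 10): (10−2)(10−1)(10−4)(10−8) = 8·9·6·2 = 864 ≡ 6, so v_5 = 6^{−1} = 2 (mod 11).
  v = [4, 6, 1, 9, 2].
Step 2: syndromes of r = [7, 2, 6, 5, 3] (all sums mod 11).
  S_0 = Σ v_i r_i = 4·7 + 6·2 + 1·6 + 9·5 + 2·3 = 97 ≡ 9.
  S_1 = Σ v_i α_i r_i = 4·2·7 + 6·1·2 + 1·4·6 + 9·8·5 + 2·10·3 = 512 ≡ 6.
  α_i^2 mod 11 = [4, 1, 5, 9, 1].
  S_2 = Σ v_i α_i^2 r_i = 4·4·7 + 6·1·2 + 1·5·6 + 9·9·5 + 2·1·3 = 565 ≡ 4.
  S = (9, 6, 4) ≠ 0, so r is not a codeword (an error is present).
Step 3: locate the error. For a single error e at position i, S_ℓ = v_i·e·α_i^ℓ, so α_err = S_1/S_0.
  S_0^{−1} = 9^{−1} = 5 (mod 11), so α_err = 6·5 = 30 ≡ 8 = α_4. Error position i = 4.
  Consistency check: S_2/S_1 = 4·2 = 8 ≡ 8 = α_err ✓ (single-error assumption holds).
Step 4: error magnitude e = S_0/v_4 = S_0·∏_{j≠4}(α_4 − α_j) = 9·5 = 45 ≡ 1 (mod 11).
Step 5: correct position 4: c_4 = r_4 − e = 5 − 1 ≡ 4 (mod 11). Hence c = [7, 2, 6, 4, 3].
  Check: interpolating c through the α_i gives m(x) = 8 + 5·x (degree < 2) with m(α_i) = c_i for every i, so c is indeed a codeword.


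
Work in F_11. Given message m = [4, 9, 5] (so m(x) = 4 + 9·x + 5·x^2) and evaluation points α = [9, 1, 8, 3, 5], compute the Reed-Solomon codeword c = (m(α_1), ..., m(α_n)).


c = [6, 7, 0, 10, 9]

Message polynomial: m(x) = 4 + 9·x + 5·x^2 (mod 11).
For each evaluation point α_i, compute m(α_i) mod 11:
  α_1 = 9: Horner steps 5 → 10 → 6, so m(9) = 6.
  α_2 = 1: Horner steps 5 → 3 → 7, so m(1) = 7.
  α_3 = 8: Horner steps 5 → 5 → 0, so m(8) = 0.
  α_4 = 3: Horner steps 5 → 2 → 10, so m(3) = 10.
  α_5 = 5: Horner steps 5 → 1 → 9, so m(5) = 9.
Codeword c = [6, 7, 0, 10, 9] ∈ F_11^5.


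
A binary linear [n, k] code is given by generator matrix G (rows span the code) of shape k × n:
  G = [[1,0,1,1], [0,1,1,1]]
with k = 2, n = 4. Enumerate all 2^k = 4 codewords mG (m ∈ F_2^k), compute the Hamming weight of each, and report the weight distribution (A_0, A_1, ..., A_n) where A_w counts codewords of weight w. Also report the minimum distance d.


Weight distribution: A_0 = 1, A_2 = 1, A_3 = 2. Minimum distance d = 2.

Enumerate all 2^2 = 4 messages m ∈ F_2^2.
For each, compute codeword c = mG in F_2^4, then tally its weight.
  m = 00 → c = 0000, weight = 0.
  m = 10 → c = 1011, weight = 3.
  m = 01 → c = 0111, weight = 3.
  m = 11 → c = 1100, weight = 2.
Tally weights:
  weight 0: 1 codewords.
  weight 2: 1 codewords.
  weight 3: 2 codewords.
Minimum distance d = smallest w > 0 with A_w > 0 = 2.
Sanity: Σ A_w = 4 = 2^2 = 4 ✓.


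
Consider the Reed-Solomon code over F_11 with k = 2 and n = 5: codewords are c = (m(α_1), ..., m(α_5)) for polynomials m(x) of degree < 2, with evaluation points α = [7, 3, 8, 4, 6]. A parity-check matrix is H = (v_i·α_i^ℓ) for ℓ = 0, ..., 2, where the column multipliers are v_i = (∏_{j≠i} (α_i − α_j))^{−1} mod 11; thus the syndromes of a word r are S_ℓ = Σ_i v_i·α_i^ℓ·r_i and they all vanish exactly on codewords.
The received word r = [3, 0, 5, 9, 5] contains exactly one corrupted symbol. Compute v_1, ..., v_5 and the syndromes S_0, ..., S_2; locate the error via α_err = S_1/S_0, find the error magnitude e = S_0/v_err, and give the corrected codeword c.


S = (10, 3, 2), error at position 3, error magnitude e = 4, c = [3, 0, 1, 9, 5].

Step 1: column multipliers v_i = (∏_{j≠i}(α_i − α_j))^{−1} mod 11.
  i = 1 (α = 7): (7−3)(7−8)(7−4)(7−6) = 4·(−1)·3·1 = −12 ≡ 10, so v_1 = 10^{−1} = 10 (mod 11).
  i = 2 (α = 3): (3−7)(3−8)(3−4)(3−6) = (−4)·(−5)·(−1)·(−3) = 60 ≡ 5, so v_2 = 5^{−1} = 9 (mod 11).
  i = 3 (α = 8): (8−7)(8−3)(8−4)(8−6) = 1·5·4·2 = 40 ≡ 7, so v_3 = 7^{−1} = 8 (mod 11).
  i = 4 (α = 4): (4−7)(4−3)(4−8)(4−6) = (−3)·1·(−4)·(−2) = −24 ≡ 9, so v_4 = 9^{−1} = 5 (mod 11).
  i = 5 (α = 6): (6−7)(6−3)(6−8)(6−4) = (−1)·3·(−2)·2 = 12 ≡ 1, so v_5 = 1^{−1} = 1 (mod 11).
  v = [10, 9, 8, 5, 1].
Step 2: syndromes of r = [3, 0, 5, 9, 5] (all sums mod 11).
  S_0 = Σ v_i r_i = 10·3 + 9·0 + 8·5 + 5·9 + 1·5 = 120 ≡ 10.
  S_1 = Σ v_i α_i r_i = 10·7·3 + 9·3·0 + 8·8·5 + 5·4·9 + 1·6·5 = 740 ≡ 3.
  α_i^2 mod 11 = [5, 9, 9, 5, 3].
  S_2 = Σ v_i α_i^2 r_i = 10·5·3 + 9·9·0 + 8·9·5 + 5·5·9 + 1·3·5 = 750 ≡ 2.
  S = (10, 3, 2) ≠ 0, so r is not a codeword (an error is present).
Step 3: locate the error. For a single error e at position i, S_ℓ = v_i·e·α_i^ℓ, so α_err = S_1/S_0.
  S_0^{−1} = 10^{−1} = 10 (mod 11), so α_err = 3·10 = 30 ≡ 8 = α_3. Error position i = 3.
  Consistency check: S_2/S_1 = 2·4 = 8 ≡ 8 = α_err ✓ (single-error assumption holds).
Step 4: error magnitude e = S_0/v_3 = S_0·∏_{j≠3}(α_3 − α_j) = 10·7 = 70 ≡ 4 (mod 11).
Step 5: correct position 3: c_3 = r_3 − e = 5 − 4 ≡ 1 (mod 11). Hence c = [3, 0, 1, 9, 5].
  Check: interpolating c through the α_i gives m(x) = 6 + 9·x (degree < 2) with m(α_i) = c_i for every i, so c is indeed a codeword.


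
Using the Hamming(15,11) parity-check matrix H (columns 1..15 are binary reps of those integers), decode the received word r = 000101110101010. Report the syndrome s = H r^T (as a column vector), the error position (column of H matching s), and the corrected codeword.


s = (0, 1, 0, 1)^T, error position = 5, corrected codeword c = 000111110101010

Compute s = H r^T mod 2 one row at a time:
  s_1 = 1 + 0 + 1 + 0 + 1 + 0 + 1 + 0 = 4 ≡ 0 (mod 2).
  s_2 = 1 + 0 + 1 + 1 + 1 + 0 + 1 + 0 = 5 ≡ 1 (mod 2).
  s_3 = 0 + 0 + 1 + 1 + 1 + 0 + 1 + 0 = 4 ≡ 0 (mod 2).
  s_4 = 0 + 0 + 0 + 1 + 0 + 0 + 0 + 0 = 1 ≡ 1 (mod 2).
s = (0, 1, 0, 1)^T — this equals column 5 of H (binary 0101), so error is at position 5.
Correct: flip bit 5 of r = 000101110101010 to get c = 000111110101010.


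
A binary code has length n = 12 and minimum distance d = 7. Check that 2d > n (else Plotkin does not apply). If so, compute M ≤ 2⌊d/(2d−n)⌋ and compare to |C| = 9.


Plotkin bound M ≤ 6; given |C| = 9 > bound (violated).

Check applicability: 2d = 14, n = 12.
2d − n = 2 > 0, so Plotkin applies.
Compute d/(2d−n) = 7/2 ≈ 3.5000.
⌊d/(2d−n)⌋ = 3.
Plotkin bound: M ≤ 2·3 = 6.
Given |C| = 9, check: VIOLATED.
This |C| is above the Plotkin bound, so no binary code with n = 12, d = 7 and 9 codewords exists.


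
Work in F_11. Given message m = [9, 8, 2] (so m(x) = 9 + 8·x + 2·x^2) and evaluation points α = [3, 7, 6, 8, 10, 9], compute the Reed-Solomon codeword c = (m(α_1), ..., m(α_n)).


c = [7, 9, 8, 3, 3, 1]

Message polynomial: m(x) = 9 + 8·x + 2·x^2 (mod 11).
For each evaluation point α_i, compute m(α_i) mod 11:
  α_1 = 3: Horner steps 2 → 3 → 7, so m(3) = 7.
  α_2 = 7: Horner steps 2 → 0 → 9, so m(7) = 9.
  α_3 = 6: Horner steps 2 → 9 → 8, so m(6) = 8.
  α_4 = 8: Horner steps 2 → 2 → 3, so m(8) = 3.
  α_5 = 10: Horner steps 2 → 6 → 3, so m(10) = 3.
  α_6 = 9: Horner steps 2 → 4 → 1, so m(9) = 1.
Codeword c = [7, 9, 8, 3, 3, 1] ∈ F_11^6.


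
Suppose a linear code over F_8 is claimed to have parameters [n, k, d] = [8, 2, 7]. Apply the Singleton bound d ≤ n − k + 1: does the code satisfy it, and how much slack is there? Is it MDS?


Singleton RHS = n − k + 1 = 7, slack = 0, bound satisfied, MDS.

Singleton bound: d ≤ n − k + 1.
Here n = 8, k = 2, so n − k + 1 = 7.
Given d = 7, check d ≤ 7: YES.
Slack = (n − k + 1) − d = 0.
The code is MDS (slack = 0).
Description: the claimed parameters are [8, 2, 7]_8; such a code would be MDS (meets Singleton bound).


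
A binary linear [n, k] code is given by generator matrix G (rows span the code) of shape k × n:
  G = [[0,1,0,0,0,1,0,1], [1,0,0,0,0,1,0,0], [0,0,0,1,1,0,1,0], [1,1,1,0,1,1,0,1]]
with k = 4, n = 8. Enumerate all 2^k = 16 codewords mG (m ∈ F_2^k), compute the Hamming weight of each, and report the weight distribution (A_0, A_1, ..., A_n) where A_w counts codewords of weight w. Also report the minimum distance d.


Weight distribution: A_0 = 1, A_2 = 1, A_3 = 5, A_4 = 3, A_5 = 2, A_6 = 3, A_7 = 1. Minimum distance d = 2.

Enumerate all 2^4 = 16 messages m ∈ F_2^4.
For each, compute codeword c = mG in F_2^8, then tally its weight.
  m = 0000 → c = 00000000, weight = 0.
  m = 1000 → c = 01000101, weight = 3.
  m = 0100 → c = 10000100, weight = 2.
  m = 1100 → c = 11000001, weight = 3.
  m = 0010 → c = 00011010, weight = 3.
  m = 1010 → c = 01011111, weight = 6.
  m = 0110 → c = 10011110, weight = 5.
  m = 1110 → c = 11011011, weight = 6.
  m = 0001 → c = 11101101, weight = 6.
  m = 1001 → c = 10101000, weight = 3.
  m = 0101 → c = 01101001, weight = 4.
  m = 1101 → c = 00101100, weight = 3.
  m = 0011 → c = 11110111, weight = 7.
  m = 1011 → c = 10110010, weight = 4.
  m = 0111 → c = 01110011, weight = 5.
  m = 1111 → c = 00110110, weight = 4.
Tally weights:
  weight 0: 1 codewords.
  weight 2: 1 codewords.
  weight 3: 5 codewords.
  weight 4: 3 codewords.
  weight 5: 2 codewords.
  weight 6: 3 codewords.
  weight 7: 1 codewords.
Minimum distance d = smallest w > 0 with A_w > 0 = 2.
Sanity: Σ A_w = 16 = 2^4 = 16 ✓.


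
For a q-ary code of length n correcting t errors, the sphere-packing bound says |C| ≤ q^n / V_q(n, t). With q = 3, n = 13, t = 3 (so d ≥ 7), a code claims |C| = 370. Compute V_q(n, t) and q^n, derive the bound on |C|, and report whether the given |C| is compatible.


V_q(n, t) = 2627, q^n = 1594323, Hamming bound = 606, |C| = 370 ≤ bound (satisfied).

Step 1: Compute V_q(n, t) = Σ_{j=0}^3 C(n, j) (q−1)^j.
  j = 0: C(13,0)·(2)^0 = 1·1 = 1.
  j = 1: C(13,1)·(2)^1 = 13·2 = 26.
  j = 2: C(13,2)·(2)^2 = 78·4 = 312.
  j = 3: C(13,3)·(2)^3 = 286·8 = 2288.
  V_q(n, t) = 1 + 26 + 312 + 2288 = 2627.
Step 2: q^n = 3^13 = 1594323.
Step 3: Hamming bound ⌊q^n / V_q(n,t)⌋ = ⌊1594323/2627⌋ = 606.
Step 4: Compare |C| = 370 to 606: satisfied.
The claimed |C| lies below the Hamming bound.


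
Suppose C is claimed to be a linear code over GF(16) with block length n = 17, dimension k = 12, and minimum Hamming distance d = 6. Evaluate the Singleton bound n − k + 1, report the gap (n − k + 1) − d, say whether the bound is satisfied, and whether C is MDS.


Singleton RHS = n − k + 1 = 6, slack = 0, bound satisfied, MDS.

Singleton bound: d ≤ n − k + 1.
Here n = 17, k = 12, so n − k + 1 = 6.
Given d = 6, check d ≤ 6: YES.
Slack = (n − k + 1) − d = 0.
The code is MDS (slack = 0).
Description: the claimed parameters are [17, 12, 6]_16; such a code would be MDS (meets Singleton bound).


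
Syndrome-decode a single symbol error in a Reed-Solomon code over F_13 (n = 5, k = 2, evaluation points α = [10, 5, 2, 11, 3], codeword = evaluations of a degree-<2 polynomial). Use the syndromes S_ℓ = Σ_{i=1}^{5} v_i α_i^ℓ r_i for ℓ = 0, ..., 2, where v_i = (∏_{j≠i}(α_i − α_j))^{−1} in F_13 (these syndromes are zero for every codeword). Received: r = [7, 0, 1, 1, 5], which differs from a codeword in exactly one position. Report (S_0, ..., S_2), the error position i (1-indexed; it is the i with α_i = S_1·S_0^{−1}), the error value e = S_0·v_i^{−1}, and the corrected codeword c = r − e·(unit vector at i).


S = (1, 11, 4), error at position 4, error magnitude e = 3, c = [7, 0, 1, 11, 5].

Step 1: column multipliers v_i = (∏_{j≠i}(α_i − α_j))^{−1} mod 13.
  i = 1 (α = 10): (10−5)(10−2)(10−11)(10−3) = 5·8·(−1)·7 = −280 ≡ 6, so v_1 = 6^{−1} = 11 (mod 13).
  i = 2 (α = 5): (5−10)(5−2)(5−11)(5−3) = (−5)·3·(−6)·2 = 180 ≡ 11, so v_2 = 11^{−1} = 6 (mod 13).
  i = 3 (α = 2): (2−10)(2−5)(2−11)(2−3) = (−8)·(−3)·(−9)·(−1) = 216 ≡ 8, so v_3 = 8^{−1} = 5 (mod 13).
  i = 4 (α = 11): (11−10)(11−5)(11−2)(11−3) = 1·6·9·8 = 432 ≡ 3, so v_4 = 3^{−1} = 9 (mod 13).
  i = 5 (α = 3): (3−10)(3−5)(3−2)(3−11) = (−7)·(−2)·1·(−8) = −112 ≡ 5, so v_5 = 5^{−1} = 8 (mod 13).
  v = [11, 6, 5, 9, 8].
Step 2: syndromes of r = [7, 0, 1, 1, 5] (all sums mod 13).
  S_0 = Σ v_i r_i = 11·7 + 6·0 + 5·1 + 9·1 + 8·5 = 131 ≡ 1.
  S_1 = Σ v_i α_i r_i = 11·10·7 + 6·5·0 + 5·2·1 + 9·11·1 + 8·3·5 = 999 ≡ 11.
  α_i^2 mod 13 = [9, 12, 4, 4, 9].
  S_2 = Σ v_i α_i^2 r_i = 11·9·7 + 6·12·0 + 5·4·1 + 9·4·1 + 8·9·5 = 1109 ≡ 4.
  S = (1, 11, 4) ≠ 0, so r is not a codeword (an error is present).
Step 3: locate the error. For a single error e at position i, S_ℓ = v_i·e·α_i^ℓ, so α_err = S_1/S_0.
  S_0^{−1} = 1^{−1} = 1 (mod 13), so α_err = 11·1 = 11 ≡ 11 = α_4. Error position i = 4.
  Consistency check: S_2/S_1 = 4·6 = 24 ≡ 11 = α_err ✓ (single-error assumption holds).
Step 4: error magnitude e = S_0/v_4 = S_0·∏_{j≠4}(α_4 − α_j) = 1·3 = 3 ≡ 3 (mod 13).
Step 5: correct position 4: c_4 = r_4 − e = 1 − 3 ≡ 11 (mod 13). Hence c = [7, 0, 1, 11, 5].
  Check: interpolating c through the α_i gives m(x) = 6 + 4·x (degree < 2) with m(α_i) = c_i for every i, so c is indeed a codeword.
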